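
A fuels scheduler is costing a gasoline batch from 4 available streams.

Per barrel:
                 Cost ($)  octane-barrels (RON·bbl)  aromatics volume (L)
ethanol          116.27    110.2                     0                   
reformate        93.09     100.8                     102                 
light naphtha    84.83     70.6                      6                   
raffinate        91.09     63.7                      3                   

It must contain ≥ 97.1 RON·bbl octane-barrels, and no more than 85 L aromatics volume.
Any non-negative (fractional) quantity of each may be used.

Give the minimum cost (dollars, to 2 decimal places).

Let x1 = barrels of ethanol, x2 = barrels of reformate, x3 = barrels of light naphtha, x4 = barrels of raffinate.
Minimise 116.27x1 + 93.09x2 + 84.83x3 + 91.09x4 s.t.:
  110.2x1 + 100.8x2 + 70.6x3 + 63.7x4 ≥ 97.1   (octane-barrels)
  102x2 + 6x3 + 3x4 ≤ 85   (aromatics volume)
  x1, x2, x3, x4 ≥ 0.
The minimum-cost mix takes nothing from light naphtha, raffinate — only ethanol, reformate. Binding constraints: octane-barrels and aromatics volume.
Solving gives x1 = 0.1189, x2 = 0.8333.
Hence cost = 116.27·0.1189 + 93.09·0.8333 = $91.3964.

$91.40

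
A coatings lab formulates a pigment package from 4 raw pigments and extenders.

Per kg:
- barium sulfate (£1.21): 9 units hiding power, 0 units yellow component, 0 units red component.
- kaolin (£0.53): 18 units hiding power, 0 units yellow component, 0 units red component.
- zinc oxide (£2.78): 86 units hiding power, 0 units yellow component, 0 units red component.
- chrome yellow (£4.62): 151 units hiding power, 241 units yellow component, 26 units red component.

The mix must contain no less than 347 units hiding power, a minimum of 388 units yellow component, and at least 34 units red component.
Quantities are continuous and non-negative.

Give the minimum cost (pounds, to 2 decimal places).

This is a linear program. Let x1 = kg of barium sulfate, x2 = kg of kaolin, x3 = kg of zinc oxide, x4 = kg of chrome yellow.
min 1.21x1 + 0.53x2 + 2.78x3 + 4.62x4 with:
  9x1 + 18x2 + 86x3 + 151x4 ≥ 347   (hiding power)
  241x4 ≥ 388   (yellow component)
  26x4 ≥ 34   (red component)
  x1, x2, x3, x4 ≥ 0.
The minimum-cost mix takes nothing from barium sulfate, zinc oxide — only kaolin, chrome yellow. Binding constraints: hiding power and yellow component.
Solving gives x2 = 5.772, x4 = 1.61.
Hence cost = 0.53·5.772 + 4.62·1.61 = £10.4974.

£10.50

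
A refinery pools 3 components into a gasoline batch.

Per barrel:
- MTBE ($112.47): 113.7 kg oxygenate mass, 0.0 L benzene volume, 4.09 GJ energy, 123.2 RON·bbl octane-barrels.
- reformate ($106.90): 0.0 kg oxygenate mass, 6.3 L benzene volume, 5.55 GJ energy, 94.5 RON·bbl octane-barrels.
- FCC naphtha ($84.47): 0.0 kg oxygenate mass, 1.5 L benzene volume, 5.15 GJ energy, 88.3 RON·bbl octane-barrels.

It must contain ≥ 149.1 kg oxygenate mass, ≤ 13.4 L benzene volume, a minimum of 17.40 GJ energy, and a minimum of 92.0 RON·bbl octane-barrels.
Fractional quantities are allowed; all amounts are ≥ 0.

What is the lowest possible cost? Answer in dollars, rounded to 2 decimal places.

$344.91

Let x1 = barrels of MTBE, x2 = barrels of reformate, x3 = barrels of FCC naphtha.
Minimise 112.47x1 + 106.9x2 + 84.47x3 subject to:
  113.7x1 ≥ 149.1   (oxygenate mass)
  6.3x2 + 1.5x3 ≤ 13.4   (benzene volume)
  4.09x1 + 5.55x2 + 5.15x3 ≥ 17.4   (energy)
  123.2x1 + 94.5x2 + 88.3x3 ≥ 92   (octane-barrels)
  x1, x2, x3 ≥ 0.
At the optimum only MTBE, FCC naphtha are positive (reformate = 0). Binding constraints: oxygenate mass and energy.
Optimal quantities: MTBE = 1.3113 barrels, FCC naphtha = 2.3372 barrels.
Objective = 112.47·1.3113 + 84.47·2.3372 = 344.9052.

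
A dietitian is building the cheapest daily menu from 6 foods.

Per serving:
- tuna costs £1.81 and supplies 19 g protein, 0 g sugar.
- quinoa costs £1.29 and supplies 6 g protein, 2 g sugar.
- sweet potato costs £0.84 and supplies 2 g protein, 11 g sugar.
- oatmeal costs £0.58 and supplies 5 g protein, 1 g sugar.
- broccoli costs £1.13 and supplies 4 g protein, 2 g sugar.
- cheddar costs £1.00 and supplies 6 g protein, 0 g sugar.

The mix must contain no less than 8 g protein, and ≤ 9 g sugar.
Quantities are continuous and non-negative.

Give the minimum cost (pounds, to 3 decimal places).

£0.762

Treat it as an LP. Let x1 = servings of tuna, x2 = servings of quinoa, x3 = servings of sweet potato, x4 = servings of oatmeal, x5 = servings of broccoli, x6 = servings of cheddar.
Minimize 1.81x1 + 1.29x2 + 0.84x3 + 0.58x4 + 1.13x5 + 1x6 s.t.:
  19x1 + 6x2 + 2x3 + 5x4 + 4x5 + 6x6 ≥ 8   (protein)
  2x2 + 11x3 + 1x4 + 2x5 ≤ 9   (sugar)
  x1, x2, x3, x4, x5, x6 ≥ 0.
At the optimum only tuna is positive (quinoa, sweet potato, oatmeal, broccoli, cheddar = 0). The protein requirement is met with equality.
So tuna = 0.4211 servings.
Total cost: 1.81·0.4211 = 0.76219.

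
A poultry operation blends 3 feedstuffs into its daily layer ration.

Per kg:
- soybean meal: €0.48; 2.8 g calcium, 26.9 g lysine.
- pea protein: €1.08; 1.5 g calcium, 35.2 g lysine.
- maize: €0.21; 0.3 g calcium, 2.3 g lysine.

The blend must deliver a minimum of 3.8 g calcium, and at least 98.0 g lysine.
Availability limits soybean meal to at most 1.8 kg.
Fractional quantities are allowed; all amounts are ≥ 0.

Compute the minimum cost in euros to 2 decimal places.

Let x1 = kg of soybean meal, x2 = kg of pea protein, x3 = kg of maize.
Minimise 0.48x1 + 1.08x2 + 0.21x3 subject to:
  2.8x1 + 1.5x2 + 0.3x3 ≥ 3.8   (calcium)
  26.9x1 + 35.2x2 + 2.3x3 ≥ 98   (lysine)
  x1 ≤ 1.8
  x1, x2, x3 ≥ 0.
The cheapest feasible vertex uses only soybean meal, pea protein; maize is not used. There the lysine and the soybean meal cap constraints are tight.
Optimal quantities: soybean meal = 1.8 kg, pea protein = 1.409 kg.
Cost = 0.48·1.8 + 1.08·1.409 = 2.3857.

€2.39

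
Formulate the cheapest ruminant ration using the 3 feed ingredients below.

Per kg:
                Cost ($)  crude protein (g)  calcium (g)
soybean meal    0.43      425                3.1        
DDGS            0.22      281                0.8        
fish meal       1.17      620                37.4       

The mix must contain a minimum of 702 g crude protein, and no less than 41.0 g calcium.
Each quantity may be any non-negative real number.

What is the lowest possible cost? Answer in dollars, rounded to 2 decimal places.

$1.30

Let x1 = kg of soybean meal, x2 = kg of DDGS, x3 = kg of fish meal.
min 0.43x1 + 0.22x2 + 1.17x3 s.t.:
  425x1 + 281x2 + 620x3 ≥ 702   (crude protein)
  3.1x1 + 0.8x2 + 37.4x3 ≥ 41   (calcium)
  x1, x2, x3 ≥ 0.
The minimum-cost mix takes nothing from soybean meal — only DDGS, fish meal. There the crude protein and calcium constraints are tight.
Solving gives x2 = 0.08337, x3 = 1.094.
Total cost: 0.22·0.08337 + 1.17·1.094 = 1.2983.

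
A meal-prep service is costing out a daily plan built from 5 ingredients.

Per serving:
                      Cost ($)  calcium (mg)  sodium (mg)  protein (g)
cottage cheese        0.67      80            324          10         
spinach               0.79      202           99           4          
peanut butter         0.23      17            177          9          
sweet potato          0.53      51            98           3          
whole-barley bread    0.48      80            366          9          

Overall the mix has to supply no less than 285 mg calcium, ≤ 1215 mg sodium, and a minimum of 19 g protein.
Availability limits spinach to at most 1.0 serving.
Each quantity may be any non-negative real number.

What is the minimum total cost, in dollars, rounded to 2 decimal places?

$1.39

Treat it as an LP. Let x1 = servings of cottage cheese, x2 = servings of spinach, x3 = servings of peanut butter, x4 = servings of sweet potato, x5 = servings of whole-barley bread.
Minimize 0.67x1 + 0.79x2 + 0.23x3 + 0.53x4 + 0.48x5 subject to:
  80x1 + 202x2 + 17x3 + 51x4 + 80x5 ≥ 285   (calcium)
  324x1 + 99x2 + 177x3 + 98x4 + 366x5 ≤ 1215   (sodium)
  10x1 + 4x2 + 9x3 + 3x4 + 9x5 ≥ 19   (protein)
  x2 ≤ 1
  x1, x2, x3, x4, x5 ≥ 0.
The optimal basis is {spinach, peanut butter, whole-barley bread}; cottage cheese, sweet potato drop out. Binding constraints: calcium, protein, the spinach cap.
Solving gives x2 = 1, x3 = 0.7989, x5 = 0.8677.
Total cost: 0.79·1 + 0.23·0.7989 + 0.48·0.8677 = 1.3902.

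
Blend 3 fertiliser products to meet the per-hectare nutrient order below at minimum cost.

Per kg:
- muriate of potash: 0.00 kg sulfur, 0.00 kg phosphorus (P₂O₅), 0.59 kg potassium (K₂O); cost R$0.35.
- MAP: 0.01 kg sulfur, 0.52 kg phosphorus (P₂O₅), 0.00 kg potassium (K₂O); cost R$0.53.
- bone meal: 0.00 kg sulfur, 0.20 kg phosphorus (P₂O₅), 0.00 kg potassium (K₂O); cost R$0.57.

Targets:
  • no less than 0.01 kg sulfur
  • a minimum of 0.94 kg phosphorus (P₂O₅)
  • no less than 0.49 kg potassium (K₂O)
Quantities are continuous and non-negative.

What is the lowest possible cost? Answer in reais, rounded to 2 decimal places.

R$1.25

Let x1 = kg of muriate of potash, x2 = kg of MAP, x3 = kg of bone meal.
min 0.35x1 + 0.53x2 + 0.57x3 s.t.:
  0.01x2 ≥ 0.01   (sulfur)
  0.52x2 + 0.2x3 ≥ 0.94   (phosphorus (P₂O₅))
  0.59x1 ≥ 0.49   (potassium (K₂O))
  x1, x2, x3 ≥ 0.
At the optimum only muriate of potash, MAP are positive (bone meal = 0). There the phosphorus (P₂O₅) and potassium (K₂O) constraints are tight.
Optimal quantities: muriate of potash = 0.8305 kg, MAP = 1.808 kg.
Objective = 0.35·0.8305 + 0.53·1.808 = 1.2489.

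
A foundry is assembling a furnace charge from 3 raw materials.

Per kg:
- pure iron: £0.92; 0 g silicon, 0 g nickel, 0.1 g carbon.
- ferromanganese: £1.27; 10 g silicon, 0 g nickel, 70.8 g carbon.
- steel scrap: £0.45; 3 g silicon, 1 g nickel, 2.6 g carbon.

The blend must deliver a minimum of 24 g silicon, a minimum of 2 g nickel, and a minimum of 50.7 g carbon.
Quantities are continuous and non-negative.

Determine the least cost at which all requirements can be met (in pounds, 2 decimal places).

£3.19

Let x1 = kg of pure iron, x2 = kg of ferromanganese, x3 = kg of steel scrap.
Minimize 0.92x1 + 1.27x2 + 0.45x3 subject to:
  10x2 + 3x3 ≥ 24   (silicon)
  1x3 ≥ 2   (nickel)
  0.1x1 + 70.8x2 + 2.6x3 ≥ 50.7   (carbon)
  x1, x2, x3 ≥ 0.
The optimal basis is {ferromanganese, steel scrap}; pure iron drops out. The silicon and nickel requirements are met with equality.
So ferromanganese = 1.8 kg, steel scrap = 2 kg.
Objective = 1.27·1.8 + 0.45·2 = 3.1860.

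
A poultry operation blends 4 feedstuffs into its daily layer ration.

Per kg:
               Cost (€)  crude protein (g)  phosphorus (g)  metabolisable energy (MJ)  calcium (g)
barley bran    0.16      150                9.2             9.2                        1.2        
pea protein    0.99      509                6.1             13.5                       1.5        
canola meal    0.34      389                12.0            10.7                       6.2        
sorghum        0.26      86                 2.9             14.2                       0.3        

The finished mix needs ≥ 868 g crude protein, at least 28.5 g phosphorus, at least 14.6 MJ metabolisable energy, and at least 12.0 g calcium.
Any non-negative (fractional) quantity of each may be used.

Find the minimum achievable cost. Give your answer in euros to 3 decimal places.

€0.770

Let x1 = kg of barley bran, x2 = kg of pea protein, x3 = kg of canola meal, x4 = kg of sorghum.
Minimize 0.16x1 + 0.99x2 + 0.34x3 + 0.26x4 s.t.:
  150x1 + 509x2 + 389x3 + 86x4 ≥ 868   (crude protein)
  9.2x1 + 6.1x2 + 12x3 + 2.9x4 ≥ 28.5   (phosphorus)
  9.2x1 + 13.5x2 + 10.7x3 + 14.2x4 ≥ 14.6   (metabolisable energy)
  1.2x1 + 1.5x2 + 6.2x3 + 0.3x4 ≥ 12   (calcium)
  x1, x2, x3, x4 ≥ 0.
The optimal basis is {barley bran, canola meal}; pea protein, sorghum drop out. Binding constraints: crude protein and phosphorus.
Optimal quantities: barley bran = 0.3769 kg, canola meal = 2.086 kg.
Objective = 0.16·0.3769 + 0.34·2.086 = 0.76954.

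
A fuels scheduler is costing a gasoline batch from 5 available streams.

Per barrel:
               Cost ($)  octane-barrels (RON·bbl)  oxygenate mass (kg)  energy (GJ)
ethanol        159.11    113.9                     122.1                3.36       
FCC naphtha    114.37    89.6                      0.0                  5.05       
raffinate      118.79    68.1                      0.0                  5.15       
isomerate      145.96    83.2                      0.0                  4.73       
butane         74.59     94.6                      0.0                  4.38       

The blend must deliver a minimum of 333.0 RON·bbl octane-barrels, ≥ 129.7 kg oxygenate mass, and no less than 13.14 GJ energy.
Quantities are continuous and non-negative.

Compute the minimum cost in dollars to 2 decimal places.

$336.18

Let x1 = barrels of ethanol, x2 = barrels of FCC naphtha, x3 = barrels of raffinate, x4 = barrels of isomerate, x5 = barrels of butane.
Minimize 159.11x1 + 114.37x2 + 118.79x3 + 145.96x4 + 74.59x5 s.t.:
  113.9x1 + 89.6x2 + 68.1x3 + 83.2x4 + 94.6x5 ≥ 333   (octane-barrels)
  122.1x1 ≥ 129.7   (oxygenate mass)
  3.36x1 + 5.05x2 + 5.15x3 + 4.73x4 + 4.38x5 ≥ 13.14   (energy)
  x1, x2, x3, x4, x5 ≥ 0.
The minimum-cost mix takes nothing from FCC naphtha, raffinate, isomerate — only ethanol, butane. The octane-barrels and oxygenate mass requirements are met with equality.
So ethanol = 1.06224 barrels, butane = 2.24112 barrels.
Cost = 159.11·1.06224 + 74.59·2.24112 = 336.1781.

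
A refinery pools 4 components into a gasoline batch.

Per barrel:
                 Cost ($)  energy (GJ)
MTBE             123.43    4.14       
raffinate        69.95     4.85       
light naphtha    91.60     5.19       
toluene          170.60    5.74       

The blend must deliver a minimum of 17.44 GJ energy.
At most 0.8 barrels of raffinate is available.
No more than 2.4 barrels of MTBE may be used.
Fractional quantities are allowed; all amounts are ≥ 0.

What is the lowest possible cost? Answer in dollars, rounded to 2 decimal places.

$295.28

Treat it as an LP. Let x1 = barrels of MTBE, x2 = barrels of raffinate, x3 = barrels of light naphtha, x4 = barrels of toluene.
min 123.43x1 + 69.95x2 + 91.6x3 + 170.6x4 subject to:
  4.14x1 + 4.85x2 + 5.19x3 + 5.74x4 ≥ 17.44   (energy)
  x2 ≤ 0.8
  x1 ≤ 2.4
  x1, x2, x3, x4 ≥ 0.
The cheapest feasible vertex uses only raffinate, light naphtha; MTBE, toluene are not used. There the energy and the raffinate cap constraints are tight.
So raffinate = 0.8 barrels, light naphtha = 2.6127 barrels.
Total cost: 69.95·0.8 + 91.6·2.6127 = 295.2833.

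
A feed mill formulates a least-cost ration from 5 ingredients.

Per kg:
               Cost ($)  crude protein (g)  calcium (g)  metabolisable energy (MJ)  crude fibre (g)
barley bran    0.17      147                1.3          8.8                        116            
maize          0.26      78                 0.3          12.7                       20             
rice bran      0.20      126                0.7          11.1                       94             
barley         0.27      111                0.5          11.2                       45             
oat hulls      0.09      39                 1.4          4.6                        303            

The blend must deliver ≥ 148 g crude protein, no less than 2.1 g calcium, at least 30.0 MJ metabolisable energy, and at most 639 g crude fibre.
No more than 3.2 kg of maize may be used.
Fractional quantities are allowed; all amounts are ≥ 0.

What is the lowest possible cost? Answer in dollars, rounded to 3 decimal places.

Let x1 = kg of barley bran, x2 = kg of maize, x3 = kg of rice bran, x4 = kg of barley, x5 = kg of oat hulls.
Minimize 0.17x1 + 0.26x2 + 0.2x3 + 0.27x4 + 0.09x5 subject to:
  147x1 + 78x2 + 126x3 + 111x4 + 39x5 ≥ 148   (crude protein)
  1.3x1 + 0.3x2 + 0.7x3 + 0.5x4 + 1.4x5 ≥ 2.1   (calcium)
  8.8x1 + 12.7x2 + 11.1x3 + 11.2x4 + 4.6x5 ≥ 30   (metabolisable energy)
  116x1 + 20x2 + 94x3 + 45x4 + 303x5 ≤ 639   (crude fibre)
  x2 ≤ 3.2
  x1, x2, x3, x4, x5 ≥ 0.
The minimum-cost mix takes nothing from barley bran, maize, barley — only rice bran, oat hulls. The calcium and metabolisable energy requirements are met with equality.
That vertex is x3 = 2.625, x5 = 0.1875.
Total cost: 0.2·2.625 + 0.09·0.1875 = 0.54188.

$0.542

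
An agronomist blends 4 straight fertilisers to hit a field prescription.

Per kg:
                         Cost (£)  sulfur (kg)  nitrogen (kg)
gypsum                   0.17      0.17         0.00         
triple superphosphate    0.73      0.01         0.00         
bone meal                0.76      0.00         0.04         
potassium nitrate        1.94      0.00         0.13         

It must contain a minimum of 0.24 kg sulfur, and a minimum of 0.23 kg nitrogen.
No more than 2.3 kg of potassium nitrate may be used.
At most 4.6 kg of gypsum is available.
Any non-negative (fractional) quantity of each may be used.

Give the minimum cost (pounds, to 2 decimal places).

This is a linear program. Let x1 = kg of gypsum, x2 = kg of triple superphosphate, x3 = kg of bone meal, x4 = kg of potassium nitrate.
Minimise 0.17x1 + 0.73x2 + 0.76x3 + 1.94x4 with:
  0.17x1 + 0.01x2 ≥ 0.24   (sulfur)
  0.04x3 + 0.13x4 ≥ 0.23   (nitrogen)
  x4 ≤ 2.3
  x1 ≤ 4.6
  x1, x2, x3, x4 ≥ 0.
The cheapest feasible vertex uses only gypsum, potassium nitrate; triple superphosphate, bone meal are not used. There the sulfur and nitrogen constraints are tight.
Optimal quantities: gypsum = 1.412 kg, potassium nitrate = 1.769 kg.
Total cost: 0.17·1.412 + 1.94·1.769 = 3.6719.

£3.67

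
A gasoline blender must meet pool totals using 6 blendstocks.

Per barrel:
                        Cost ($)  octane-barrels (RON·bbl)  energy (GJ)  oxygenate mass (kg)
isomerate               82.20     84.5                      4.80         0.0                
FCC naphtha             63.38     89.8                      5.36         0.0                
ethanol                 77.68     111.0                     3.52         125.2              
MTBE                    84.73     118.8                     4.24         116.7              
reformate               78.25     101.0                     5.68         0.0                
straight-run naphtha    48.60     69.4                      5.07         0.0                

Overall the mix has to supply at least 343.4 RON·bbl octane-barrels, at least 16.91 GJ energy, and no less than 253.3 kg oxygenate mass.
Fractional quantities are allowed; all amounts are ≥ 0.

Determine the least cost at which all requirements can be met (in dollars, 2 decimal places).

$250.99

This is a linear program. Let x1 = barrels of isomerate, x2 = barrels of FCC naphtha, x3 = barrels of ethanol, x4 = barrels of MTBE, x5 = barrels of reformate, x6 = barrels of straight-run naphtha.
Minimize 82.2x1 + 63.38x2 + 77.68x3 + 84.73x4 + 78.25x5 + 48.6x6 with:
  84.5x1 + 89.8x2 + 111x3 + 118.8x4 + 101x5 + 69.4x6 ≥ 343.4   (octane-barrels)
  4.8x1 + 5.36x2 + 3.52x3 + 4.24x4 + 5.68x5 + 5.07x6 ≥ 16.91   (energy)
  125.2x3 + 116.7x4 ≥ 253.3   (oxygenate mass)
  x1, x2, x3, x4, x5, x6 ≥ 0.
The minimum-cost mix takes nothing from isomerate, FCC naphtha, MTBE, reformate — only ethanol, straight-run naphtha. Binding constraints: energy and oxygenate mass.
That vertex is x3 = 2.023, x6 = 1.931.
Objective = 77.68·2.023 + 48.6·1.931 = 250.9932.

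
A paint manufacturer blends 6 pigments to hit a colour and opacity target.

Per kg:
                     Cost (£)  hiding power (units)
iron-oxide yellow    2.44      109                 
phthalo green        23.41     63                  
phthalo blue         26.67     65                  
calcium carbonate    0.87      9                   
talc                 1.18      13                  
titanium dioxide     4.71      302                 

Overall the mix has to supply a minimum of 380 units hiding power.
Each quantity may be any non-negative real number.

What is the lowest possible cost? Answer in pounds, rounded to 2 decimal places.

This is a linear program. Let x1 = kg of iron-oxide yellow, x2 = kg of phthalo green, x3 = kg of phthalo blue, x4 = kg of calcium carbonate, x5 = kg of talc, x6 = kg of titanium dioxide.
min 2.44x1 + 23.41x2 + 26.67x3 + 0.87x4 + 1.18x5 + 4.71x6 with:
  109x1 + 63x2 + 65x3 + 9x4 + 13x5 + 302x6 ≥ 380   (hiding power)
  x1, x2, x3, x4, x5, x6 ≥ 0.
At the optimum only titanium dioxide is positive (iron-oxide yellow, phthalo green, phthalo blue, calcium carbonate, talc = 0). Binding constraint: hiding power.
So titanium dioxide = 1.258 kg.
Objective = 4.71·1.258 = 5.9252.

£5.93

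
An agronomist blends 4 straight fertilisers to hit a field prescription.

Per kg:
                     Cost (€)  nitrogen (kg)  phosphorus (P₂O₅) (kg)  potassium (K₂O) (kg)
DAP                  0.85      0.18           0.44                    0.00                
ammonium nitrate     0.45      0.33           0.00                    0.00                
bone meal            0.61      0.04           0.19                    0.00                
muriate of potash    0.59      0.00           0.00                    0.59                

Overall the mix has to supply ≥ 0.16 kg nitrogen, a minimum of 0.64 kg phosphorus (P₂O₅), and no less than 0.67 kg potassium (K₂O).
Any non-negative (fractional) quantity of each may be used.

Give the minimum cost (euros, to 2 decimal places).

Let x1 = kg of DAP, x2 = kg of ammonium nitrate, x3 = kg of bone meal, x4 = kg of muriate of potash.
min 0.85x1 + 0.45x2 + 0.61x3 + 0.59x4 s.t.:
  0.18x1 + 0.33x2 + 0.04x3 ≥ 0.16   (nitrogen)
  0.44x1 + 0.19x3 ≥ 0.64   (phosphorus (P₂O₅))
  0.59x4 ≥ 0.67   (potassium (K₂O))
  x1, x2, x3, x4 ≥ 0.
The cheapest feasible vertex uses only DAP, muriate of potash; ammonium nitrate, bone meal are not used. There the phosphorus (P₂O₅) and potassium (K₂O) constraints are tight.
Solving gives x1 = 1.455, x4 = 1.136.
Objective = 0.85·1.455 + 0.59·1.136 = 1.9070.

€1.91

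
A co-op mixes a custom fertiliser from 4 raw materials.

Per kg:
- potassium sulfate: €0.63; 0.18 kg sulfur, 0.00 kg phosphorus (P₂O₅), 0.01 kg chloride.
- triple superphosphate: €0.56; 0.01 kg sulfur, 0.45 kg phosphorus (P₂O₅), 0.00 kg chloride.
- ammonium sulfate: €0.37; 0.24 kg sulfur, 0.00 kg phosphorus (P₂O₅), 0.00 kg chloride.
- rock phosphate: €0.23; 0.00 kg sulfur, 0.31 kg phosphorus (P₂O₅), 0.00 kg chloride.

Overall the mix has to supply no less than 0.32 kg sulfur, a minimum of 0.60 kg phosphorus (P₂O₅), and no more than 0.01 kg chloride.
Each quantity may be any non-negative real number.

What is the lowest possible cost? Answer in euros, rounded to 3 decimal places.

€0.938

This is a linear program. Let x1 = kg of potassium sulfate, x2 = kg of triple superphosphate, x3 = kg of ammonium sulfate, x4 = kg of rock phosphate.
Minimise 0.63x1 + 0.56x2 + 0.37x3 + 0.23x4 s.t.:
  0.18x1 + 0.01x2 + 0.24x3 ≥ 0.32   (sulfur)
  0.45x2 + 0.31x4 ≥ 0.6   (phosphorus (P₂O₅))
  0.01x1 ≤ 0.01   (chloride)
  x1, x2, x3, x4 ≥ 0.
At the optimum only ammonium sulfate, rock phosphate are positive (potassium sulfate, triple superphosphate = 0). The sulfur and phosphorus (P₂O₅) requirements are met with equality.
Optimal quantities: ammonium sulfate = 1.333 kg, rock phosphate = 1.935 kg.
Hence cost = 0.37·1.333 + 0.23·1.935 = €0.93826.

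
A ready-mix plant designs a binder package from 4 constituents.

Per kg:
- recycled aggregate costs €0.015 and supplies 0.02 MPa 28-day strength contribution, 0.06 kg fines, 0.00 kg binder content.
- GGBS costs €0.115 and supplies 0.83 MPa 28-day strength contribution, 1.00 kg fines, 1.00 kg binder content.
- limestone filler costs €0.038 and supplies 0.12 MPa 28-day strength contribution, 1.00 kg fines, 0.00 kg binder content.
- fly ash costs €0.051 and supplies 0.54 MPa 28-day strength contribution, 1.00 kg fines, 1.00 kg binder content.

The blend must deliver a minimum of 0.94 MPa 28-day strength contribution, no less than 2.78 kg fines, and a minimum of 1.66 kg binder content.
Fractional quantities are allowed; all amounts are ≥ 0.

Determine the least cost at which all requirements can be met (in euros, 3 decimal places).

Let x1 = kg of recycled aggregate, x2 = kg of GGBS, x3 = kg of limestone filler, x4 = kg of fly ash.
min 0.015x1 + 0.115x2 + 0.038x3 + 0.051x4 with:
  0.02x1 + 0.83x2 + 0.12x3 + 0.54x4 ≥ 0.94   (28-day strength contribution)
  0.06x1 + 1x2 + 1x3 + 1x4 ≥ 2.78   (fines)
  1x2 + 1x4 ≥ 1.66   (binder content)
  x1, x2, x3, x4 ≥ 0.
At the optimum only limestone filler, fly ash are positive (recycled aggregate, GGBS = 0). Binding constraints: fines and binder content.
That vertex is x3 = 1.12, x4 = 1.66.
Objective = 0.038·1.12 + 0.051·1.66 = 0.12722.

€0.127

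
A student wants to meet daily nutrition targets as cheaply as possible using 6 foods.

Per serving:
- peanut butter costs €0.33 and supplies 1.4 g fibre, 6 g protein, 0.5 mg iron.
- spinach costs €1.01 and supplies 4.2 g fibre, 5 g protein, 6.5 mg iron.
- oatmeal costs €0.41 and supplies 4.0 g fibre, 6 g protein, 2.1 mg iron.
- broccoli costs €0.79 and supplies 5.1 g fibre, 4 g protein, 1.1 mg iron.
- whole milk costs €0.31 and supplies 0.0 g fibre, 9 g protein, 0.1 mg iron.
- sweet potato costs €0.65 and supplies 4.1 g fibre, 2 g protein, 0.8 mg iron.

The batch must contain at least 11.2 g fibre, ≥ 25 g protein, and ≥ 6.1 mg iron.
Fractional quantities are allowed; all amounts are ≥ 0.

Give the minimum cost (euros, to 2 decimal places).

€1.44

This is a linear program. Let x1 = servings of peanut butter, x2 = servings of spinach, x3 = servings of oatmeal, x4 = servings of broccoli, x5 = servings of whole milk, x6 = servings of sweet potato.
min 0.33x1 + 1.01x2 + 0.41x3 + 0.79x4 + 0.31x5 + 0.65x6 with:
  1.4x1 + 4.2x2 + 4x3 + 5.1x4 + 4.1x6 ≥ 11.2   (fibre)
  6x1 + 5x2 + 6x3 + 4x4 + 9x5 + 2x6 ≥ 25   (protein)
  0.5x1 + 6.5x2 + 2.1x3 + 1.1x4 + 0.1x5 + 0.8x6 ≥ 6.1   (iron)
  x1, x2, x3, x4, x5, x6 ≥ 0.
The optimal basis is {oatmeal, whole milk}; peanut butter, spinach, broccoli, sweet potato drop out. There the protein and iron constraints are tight.
That vertex is x3 = 2.863, x5 = 0.8689.
Cost = 0.41·2.863 + 0.31·0.8689 = 1.4432.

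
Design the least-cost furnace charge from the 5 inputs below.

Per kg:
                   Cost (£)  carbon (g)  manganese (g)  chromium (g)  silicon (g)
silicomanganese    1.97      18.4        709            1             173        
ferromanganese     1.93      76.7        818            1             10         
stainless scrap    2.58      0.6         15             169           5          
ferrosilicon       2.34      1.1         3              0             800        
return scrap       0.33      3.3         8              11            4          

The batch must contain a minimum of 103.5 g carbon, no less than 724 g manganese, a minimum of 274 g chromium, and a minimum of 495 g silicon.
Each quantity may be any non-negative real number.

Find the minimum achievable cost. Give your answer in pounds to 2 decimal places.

Let x1 = kg of silicomanganese, x2 = kg of ferromanganese, x3 = kg of stainless scrap, x4 = kg of ferrosilicon, x5 = kg of return scrap.
Minimise 1.97x1 + 1.93x2 + 2.58x3 + 2.34x4 + 0.33x5 s.t.:
  18.4x1 + 76.7x2 + 0.6x3 + 1.1x4 + 3.3x5 ≥ 103.5   (carbon)
  709x1 + 818x2 + 15x3 + 3x4 + 8x5 ≥ 724   (manganese)
  1x1 + 1x2 + 169x3 + 11x5 ≥ 274   (chromium)
  173x1 + 10x2 + 5x3 + 800x4 + 4x5 ≥ 495   (silicon)
  x1, x2, x3, x4, x5 ≥ 0.
The optimal basis is {ferromanganese, stainless scrap, ferrosilicon}; silicomanganese, return scrap drop out. The carbon, chromium, silicon requirements are met with equality.
That vertex is x2 = 1.328, x3 = 1.613, x4 = 0.5921.
Objective = 1.93·1.328 + 2.58·1.613 + 2.34·0.5921 = 8.1101.

£8.11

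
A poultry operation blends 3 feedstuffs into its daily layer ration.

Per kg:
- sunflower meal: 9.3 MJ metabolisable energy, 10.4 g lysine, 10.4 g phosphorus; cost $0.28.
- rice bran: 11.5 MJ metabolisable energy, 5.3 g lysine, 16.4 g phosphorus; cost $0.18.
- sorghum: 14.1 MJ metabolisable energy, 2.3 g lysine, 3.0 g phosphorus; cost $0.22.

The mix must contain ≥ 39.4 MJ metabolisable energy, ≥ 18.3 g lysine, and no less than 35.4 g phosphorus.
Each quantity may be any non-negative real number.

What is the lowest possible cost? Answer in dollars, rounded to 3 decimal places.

Set it up as a linear program. Let x1 = kg of sunflower meal, x2 = kg of rice bran, x3 = kg of sorghum.
min 0.28x1 + 0.18x2 + 0.22x3 with:
  9.3x1 + 11.5x2 + 14.1x3 ≥ 39.4   (metabolisable energy)
  10.4x1 + 5.3x2 + 2.3x3 ≥ 18.3   (lysine)
  10.4x1 + 16.4x2 + 3x3 ≥ 35.4   (phosphorus)
  x1, x2, x3 ≥ 0.
At the optimum only sunflower meal, rice bran are positive (sorghum = 0). Binding constraints: metabolisable energy and lysine.
Solving gives x1 = 0.02318, x2 = 3.407.
Objective = 0.28·0.02318 + 0.18·3.407 = 0.61975.

$0.620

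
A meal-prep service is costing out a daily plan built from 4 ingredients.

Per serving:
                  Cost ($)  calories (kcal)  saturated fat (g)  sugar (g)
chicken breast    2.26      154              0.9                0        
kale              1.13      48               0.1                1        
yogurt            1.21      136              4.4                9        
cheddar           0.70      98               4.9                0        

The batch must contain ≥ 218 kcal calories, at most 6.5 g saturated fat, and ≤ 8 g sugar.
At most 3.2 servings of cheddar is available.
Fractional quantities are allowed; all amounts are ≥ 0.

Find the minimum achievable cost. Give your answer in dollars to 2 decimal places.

This is a linear program. Let x1 = servings of chicken breast, x2 = servings of kale, x3 = servings of yogurt, x4 = servings of cheddar.
Minimize 2.26x1 + 1.13x2 + 1.21x3 + 0.7x4 with:
  154x1 + 48x2 + 136x3 + 98x4 ≥ 218   (calories)
  0.9x1 + 0.1x2 + 4.4x3 + 4.9x4 ≤ 6.5   (saturated fat)
  1x2 + 9x3 ≤ 8   (sugar)
  x4 ≤ 3.2
  x1, x2, x3, x4 ≥ 0.
At the optimum only chicken breast, yogurt, cheddar are positive (kale = 0). There the calories, saturated fat, sugar constraints are tight.
Optimal quantities: chicken breast = 0.3333 servings, yogurt = 0.8889 servings, cheddar = 0.4671 servings.
Hence cost = 2.26·0.3333 + 1.21·0.8889 + 0.7·0.4671 = $2.1558.

$2.16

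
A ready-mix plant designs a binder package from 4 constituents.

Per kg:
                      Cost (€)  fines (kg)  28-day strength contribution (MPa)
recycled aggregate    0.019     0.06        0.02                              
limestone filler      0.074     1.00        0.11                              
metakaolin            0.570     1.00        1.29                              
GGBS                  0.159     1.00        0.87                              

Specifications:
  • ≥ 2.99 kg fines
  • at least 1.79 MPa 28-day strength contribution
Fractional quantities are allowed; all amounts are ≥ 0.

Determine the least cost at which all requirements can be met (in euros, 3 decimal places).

Treat it as an LP. Let x1 = kg of recycled aggregate, x2 = kg of limestone filler, x3 = kg of metakaolin, x4 = kg of GGBS.
Minimize 0.019x1 + 0.074x2 + 0.57x3 + 0.159x4 subject to:
  0.06x1 + 1x2 + 1x3 + 1x4 ≥ 2.99   (fines)
  0.02x1 + 0.11x2 + 1.29x3 + 0.87x4 ≥ 1.79   (28-day strength contribution)
  x1, x2, x3, x4 ≥ 0.
At the optimum only limestone filler, GGBS are positive (recycled aggregate, metakaolin = 0). Binding constraints: fines and 28-day strength contribution.
That vertex is x2 = 1.068, x4 = 1.923.
Total cost: 0.074·1.068 + 0.159·1.923 = 0.38479.

€0.385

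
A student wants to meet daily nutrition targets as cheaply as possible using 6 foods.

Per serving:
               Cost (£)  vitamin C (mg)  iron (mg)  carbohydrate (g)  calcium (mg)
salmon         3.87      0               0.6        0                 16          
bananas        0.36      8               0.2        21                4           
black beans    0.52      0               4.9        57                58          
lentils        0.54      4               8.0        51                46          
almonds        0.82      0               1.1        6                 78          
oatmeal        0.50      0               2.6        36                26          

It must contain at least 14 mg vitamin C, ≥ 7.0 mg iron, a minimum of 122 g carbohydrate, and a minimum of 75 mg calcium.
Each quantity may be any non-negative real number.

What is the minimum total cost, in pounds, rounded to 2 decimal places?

£1.39

This is a linear program. Let x1 = servings of salmon, x2 = servings of bananas, x3 = servings of black beans, x4 = servings of lentils, x5 = servings of almonds, x6 = servings of oatmeal.
Minimize 3.87x1 + 0.36x2 + 0.52x3 + 0.54x4 + 0.82x5 + 0.5x6 with:
  8x2 + 4x4 ≥ 14   (vitamin C)
  0.6x1 + 0.2x2 + 4.9x3 + 8x4 + 1.1x5 + 2.6x6 ≥ 7   (iron)
  21x2 + 57x3 + 51x4 + 6x5 + 36x6 ≥ 122   (carbohydrate)
  16x1 + 4x2 + 58x3 + 46x4 + 78x5 + 26x6 ≥ 75   (calcium)
  x1, x2, x3, x4, x5, x6 ≥ 0.
The cheapest feasible vertex uses only bananas, lentils; salmon, black beans, almonds, oatmeal are not used. There the vitamin C and carbohydrate constraints are tight.
Optimal quantities: bananas = 0.6975 servings, lentils = 2.105 servings.
Hence cost = 0.36·0.6975 + 0.54·2.105 = £1.3878.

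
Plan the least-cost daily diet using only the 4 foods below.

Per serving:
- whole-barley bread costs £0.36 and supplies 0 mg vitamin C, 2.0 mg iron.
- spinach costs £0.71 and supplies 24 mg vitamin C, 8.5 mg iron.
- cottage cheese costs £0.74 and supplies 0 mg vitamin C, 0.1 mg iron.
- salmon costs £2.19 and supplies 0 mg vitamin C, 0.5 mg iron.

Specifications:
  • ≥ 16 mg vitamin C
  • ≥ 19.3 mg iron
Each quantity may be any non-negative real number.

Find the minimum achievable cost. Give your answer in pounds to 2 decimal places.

This is a linear program. Let x1 = servings of whole-barley bread, x2 = servings of spinach, x3 = servings of cottage cheese, x4 = servings of salmon.
min 0.36x1 + 0.71x2 + 0.74x3 + 2.19x4 s.t.:
  24x2 ≥ 16   (vitamin C)
  2x1 + 8.5x2 + 0.1x3 + 0.5x4 ≥ 19.3   (iron)
  x1, x2, x3, x4 ≥ 0.
The minimum-cost mix takes nothing from whole-barley bread, cottage cheese, salmon — only spinach. The iron requirement is met with equality.
So spinach = 2.271 servings.
Total cost: 0.71·2.271 = 1.6124.

£1.61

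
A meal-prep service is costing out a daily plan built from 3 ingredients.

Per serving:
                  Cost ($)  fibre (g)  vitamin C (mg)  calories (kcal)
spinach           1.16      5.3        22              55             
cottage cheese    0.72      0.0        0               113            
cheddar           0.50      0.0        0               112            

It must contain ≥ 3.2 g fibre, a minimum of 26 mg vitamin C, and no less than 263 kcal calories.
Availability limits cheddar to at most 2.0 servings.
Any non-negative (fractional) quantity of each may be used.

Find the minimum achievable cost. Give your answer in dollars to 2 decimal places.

Let x1 = servings of spinach, x2 = servings of cottage cheese, x3 = servings of cheddar.
min 1.16x1 + 0.72x2 + 0.5x3 with:
  5.3x1 ≥ 3.2   (fibre)
  22x1 ≥ 26   (vitamin C)
  55x1 + 113x2 + 112x3 ≥ 263   (calories)
  x3 ≤ 2
  x1, x2, x3 ≥ 0.
The cheapest feasible vertex uses only spinach, cheddar; cottage cheese is not used. Binding constraints: vitamin C and calories.
So spinach = 1.1818 servings, cheddar = 1.7679 servings.
Total cost: 1.16·1.1818 + 0.5·1.7679 = 2.2548.

$2.25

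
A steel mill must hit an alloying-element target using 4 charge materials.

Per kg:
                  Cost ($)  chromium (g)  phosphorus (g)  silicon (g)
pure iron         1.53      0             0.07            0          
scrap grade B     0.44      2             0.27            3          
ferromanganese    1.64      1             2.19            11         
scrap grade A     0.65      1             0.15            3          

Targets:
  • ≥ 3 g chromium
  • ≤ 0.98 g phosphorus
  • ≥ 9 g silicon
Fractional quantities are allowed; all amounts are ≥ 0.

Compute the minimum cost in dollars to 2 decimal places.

$1.32

Treat it as an LP. Let x1 = kg of pure iron, x2 = kg of scrap grade B, x3 = kg of ferromanganese, x4 = kg of scrap grade A.
min 1.53x1 + 0.44x2 + 1.64x3 + 0.65x4 subject to:
  2x2 + 1x3 + 1x4 ≥ 3   (chromium)
  0.07x1 + 0.27x2 + 2.19x3 + 0.15x4 ≤ 0.98   (phosphorus)
  3x2 + 11x3 + 3x4 ≥ 9   (silicon)
  x1, x2, x3, x4 ≥ 0.
The cheapest feasible vertex uses only scrap grade B; pure iron, ferromanganese, scrap grade A are not used. Binding constraint: silicon.
Optimal quantities: scrap grade B = 3 kg.
Cost = 0.44·3 = 1.3200.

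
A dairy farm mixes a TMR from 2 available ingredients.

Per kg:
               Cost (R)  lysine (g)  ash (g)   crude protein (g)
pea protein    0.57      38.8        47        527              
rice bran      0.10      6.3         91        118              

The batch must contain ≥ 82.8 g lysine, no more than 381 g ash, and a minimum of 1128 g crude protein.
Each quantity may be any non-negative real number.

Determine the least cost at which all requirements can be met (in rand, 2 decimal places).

Let x1 = kg of pea protein, x2 = kg of rice bran.
min 0.57x1 + 0.1x2 subject to:
  38.8x1 + 6.3x2 ≥ 82.8   (lysine)
  47x1 + 91x2 ≤ 381   (ash)
  527x1 + 118x2 ≥ 1128   (crude protein)
  x1, x2 ≥ 0.
Both inputs are positive at the optimum. There the lysine and crude protein constraints are tight.
That vertex is x1 = 2.117, x2 = 0.1039.
Hence cost = 0.57·2.117 + 0.1·0.1039 = R1.2171.

R1.22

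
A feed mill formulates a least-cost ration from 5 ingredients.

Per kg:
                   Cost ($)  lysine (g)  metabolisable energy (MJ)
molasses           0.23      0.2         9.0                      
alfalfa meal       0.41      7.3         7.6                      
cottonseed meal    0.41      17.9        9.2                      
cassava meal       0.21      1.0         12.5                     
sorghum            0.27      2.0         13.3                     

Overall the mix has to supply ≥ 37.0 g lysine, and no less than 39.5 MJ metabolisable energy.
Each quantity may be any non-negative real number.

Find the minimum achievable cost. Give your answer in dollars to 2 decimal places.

$1.17

This is a linear program. Let x1 = kg of molasses, x2 = kg of alfalfa meal, x3 = kg of cottonseed meal, x4 = kg of cassava meal, x5 = kg of sorghum.
Minimize 0.23x1 + 0.41x2 + 0.41x3 + 0.21x4 + 0.27x5 with:
  0.2x1 + 7.3x2 + 17.9x3 + 1x4 + 2x5 ≥ 37   (lysine)
  9x1 + 7.6x2 + 9.2x3 + 12.5x4 + 13.3x5 ≥ 39.5   (metabolisable energy)
  x1, x2, x3, x4, x5 ≥ 0.
At the optimum only cottonseed meal, cassava meal are positive (molasses, alfalfa meal, sorghum = 0). Binding constraints: lysine and metabolisable energy.
That vertex is x3 = 1.972, x4 = 1.709.
Hence cost = 0.41·1.972 + 0.21·1.709 = $1.1674.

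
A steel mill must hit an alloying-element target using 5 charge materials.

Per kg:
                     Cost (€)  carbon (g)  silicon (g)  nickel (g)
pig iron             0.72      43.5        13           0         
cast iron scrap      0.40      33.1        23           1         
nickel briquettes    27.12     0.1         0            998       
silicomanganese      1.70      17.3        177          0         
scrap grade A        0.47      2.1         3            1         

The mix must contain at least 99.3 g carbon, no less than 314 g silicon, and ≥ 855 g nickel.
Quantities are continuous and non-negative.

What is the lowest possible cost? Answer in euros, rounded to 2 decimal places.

€26.59

Let x1 = kg of pig iron, x2 = kg of cast iron scrap, x3 = kg of nickel briquettes, x4 = kg of silicomanganese, x5 = kg of scrap grade A.
Minimize 0.72x1 + 0.4x2 + 27.12x3 + 1.7x4 + 0.47x5 s.t.:
  43.5x1 + 33.1x2 + 0.1x3 + 17.3x4 + 2.1x5 ≥ 99.3   (carbon)
  13x1 + 23x2 + 177x4 + 3x5 ≥ 314   (silicon)
  1x2 + 998x3 + 1x5 ≥ 855   (nickel)
  x1, x2, x3, x4, x5 ≥ 0.
The optimal basis is {cast iron scrap, nickel briquettes, silicomanganese}; pig iron, scrap grade A drop out. Binding constraints: carbon, silicon, nickel.
That vertex is x2 = 2.221, x3 = 0.8545, x4 = 1.485.
Objective = 0.4·2.221 + 27.12·0.8545 + 1.7·1.485 = 26.5869.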